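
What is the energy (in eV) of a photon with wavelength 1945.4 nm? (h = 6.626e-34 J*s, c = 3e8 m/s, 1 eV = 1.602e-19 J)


E = hc/lambda = 6.626e-34 * 3e8 / 1.945e-06 = 1.022e-19 J = 0.6378 eV

0.6378 eV


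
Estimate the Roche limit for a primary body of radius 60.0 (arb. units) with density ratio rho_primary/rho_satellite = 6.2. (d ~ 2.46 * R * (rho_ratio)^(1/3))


d_Roche = 2.46 * 60.0 * 6.2^(1/3) = 271.1546

271.1546


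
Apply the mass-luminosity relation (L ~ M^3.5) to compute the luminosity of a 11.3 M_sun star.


L/L_sun = (M/M_sun)^3.5 = 11.3^3.5 = 4850.3665

4850.3665 L_sun


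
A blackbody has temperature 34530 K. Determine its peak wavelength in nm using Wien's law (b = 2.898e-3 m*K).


lam_max = b / T = 2.898e-3 / 34530 = 8.393e-08 m = 83.927 nm

83.927 nm


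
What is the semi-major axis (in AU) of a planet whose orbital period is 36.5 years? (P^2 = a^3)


a = P^(2/3) = 36.5^(2/3) = 11.0034

11.0034 AU


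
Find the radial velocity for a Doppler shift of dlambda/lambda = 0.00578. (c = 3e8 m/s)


v = (dlambda/lambda) * c = 0.00578 * 3e8 = 1.734e+06

1.734e+06 m/s


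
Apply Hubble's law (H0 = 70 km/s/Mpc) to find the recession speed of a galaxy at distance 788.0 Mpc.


v = H0 * d = 70 * 788.0 = 55160.0

55160.0 km/s


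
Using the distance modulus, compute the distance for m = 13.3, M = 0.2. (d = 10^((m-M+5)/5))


d = 10^((m - M + 5)/5) = 10^((13.3 - 0.2 + 5)/5) = 4168.6938

4168.6938 pc


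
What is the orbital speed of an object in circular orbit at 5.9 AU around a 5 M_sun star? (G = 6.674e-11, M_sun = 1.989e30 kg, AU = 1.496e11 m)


v = sqrt(GM/r) = sqrt(6.674e-11 * 9.945e+30 / 8.826e+11) = 27422.2883

27422.2883 m/s


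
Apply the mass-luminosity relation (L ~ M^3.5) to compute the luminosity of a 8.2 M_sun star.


L/L_sun = (M/M_sun)^3.5 = 8.2^3.5 = 1578.8777

1578.8777 L_sun


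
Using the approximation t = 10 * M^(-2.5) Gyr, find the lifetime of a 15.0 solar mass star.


t = 10 * M^(-2.5) = 10 * 15.0^(-2.5) = 0.0115

0.0115 Gyr


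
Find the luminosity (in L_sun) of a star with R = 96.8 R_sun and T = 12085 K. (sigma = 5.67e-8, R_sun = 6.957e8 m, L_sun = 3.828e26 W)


R = 96.8 * 6.957e8 m = 6.734376e+10 m. L = 4*pi*R^2*sigma*T^4 = 4*pi*(6.734376e+10)^2 * 5.67e-8 * 12085^4 = 6.89246014e+31 W. L/L_sun = 6.89246014e+31 / 3.828e26 = 180053.8177

180053.8177 L_sun


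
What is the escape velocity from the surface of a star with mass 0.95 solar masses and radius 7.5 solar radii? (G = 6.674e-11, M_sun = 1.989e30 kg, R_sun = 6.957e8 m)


M = 0.95 * 1.989e30 kg = 1.88955e+30 kg; R = 7.5 * 6.957e8 m = 5.21775e+09 m. v_esc = sqrt(2GM/R) = sqrt(2 * 6.674e-11 * 1.88955e+30 / 5.21775e+09) = 219859.7146

219859.7146 m/s


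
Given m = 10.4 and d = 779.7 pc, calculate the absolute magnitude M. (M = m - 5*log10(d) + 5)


M = m - 5*log10(d) + 5 = 10.4 - 5*log10(779.7) + 5 = 0.9404

0.9404


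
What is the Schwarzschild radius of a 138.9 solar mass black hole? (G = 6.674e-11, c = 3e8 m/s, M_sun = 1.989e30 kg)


M = 138.9 * 1.989e30 kg = 2.762721e+32 kg. rs = 2GM/c^2 = 2 * 6.674e-11 * 2.762721e+32 / (3e8)^2 = 409742.2212

409742.2212 m


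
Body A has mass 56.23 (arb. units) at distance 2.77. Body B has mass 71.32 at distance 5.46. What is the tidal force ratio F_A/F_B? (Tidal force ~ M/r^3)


Ratio = (M1/r1^3) / (M2/r2^3) = (56.23/2.77^3) / (71.32/5.46^3) = 6.038

6.038


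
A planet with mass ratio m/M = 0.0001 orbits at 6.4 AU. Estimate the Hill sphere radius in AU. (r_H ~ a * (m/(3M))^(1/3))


r_H = a * (m/3M)^(1/3) = 6.4 * (0.0001/3)^(1/3) = 0.206

0.206 AU


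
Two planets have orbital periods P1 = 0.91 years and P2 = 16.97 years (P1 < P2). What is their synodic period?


1/P_syn = |1/P1 - 1/P2| = |1/0.91 - 1/16.97| => P_syn = 0.9616

0.9616 years


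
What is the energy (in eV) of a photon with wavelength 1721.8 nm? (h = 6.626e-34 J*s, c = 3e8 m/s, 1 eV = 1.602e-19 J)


E = hc/lambda = 6.626e-34 * 3e8 / 1.722e-06 = 1.154e-19 J = 0.7207 eV

0.7207 eV


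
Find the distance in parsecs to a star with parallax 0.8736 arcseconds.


d = 1/p = 1/0.8736 = 1.1447

1.1447 pc


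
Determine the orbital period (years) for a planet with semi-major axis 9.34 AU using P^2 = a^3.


P = a^(3/2) = 9.34^1.5 = 28.5444

28.5444 years


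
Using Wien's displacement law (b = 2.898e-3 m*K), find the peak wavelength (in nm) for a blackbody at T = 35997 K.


lam_max = b / T = 2.898e-3 / 35997 = 8.051e-08 m = 80.5067 nm

80.5067 nm


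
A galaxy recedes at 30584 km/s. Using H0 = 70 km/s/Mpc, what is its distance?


d = v / H0 = 30584 / 70 = 436.9143

436.9143 Mpc


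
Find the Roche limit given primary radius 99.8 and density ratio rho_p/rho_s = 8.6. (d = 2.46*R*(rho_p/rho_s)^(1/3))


d_Roche = 2.46 * 99.8 * 8.6^(1/3) = 502.9967

502.9967


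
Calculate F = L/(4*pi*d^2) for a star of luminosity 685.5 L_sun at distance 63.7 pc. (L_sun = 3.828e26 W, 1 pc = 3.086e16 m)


F = L / (4*pi*d^2) = 2.624e+29 / (4*pi*(1.966e+18)^2) = 5.404e-09

5.404e-09 W/m^2


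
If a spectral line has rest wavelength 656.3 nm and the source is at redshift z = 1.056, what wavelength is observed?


lam_obs = lam_emit * (1 + z) = 656.3 * (1 + 1.056) = 1349.3528

1349.3528 nm


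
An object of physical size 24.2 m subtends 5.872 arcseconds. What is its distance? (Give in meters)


D = size / theta_rad, theta_rad = 5.872 * pi/(180*3600) = 2.847e-05, D = 850069.5353

850069.5353 m


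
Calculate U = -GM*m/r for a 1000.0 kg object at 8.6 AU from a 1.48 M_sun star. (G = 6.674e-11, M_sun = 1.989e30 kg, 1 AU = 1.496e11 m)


M = 1.48 * 1.989e30 kg = 2.94372e+30 kg; r = 8.6 AU * 1.496e11 m/AU = 1.28656e+12 m. U = -GM*m/r = -(6.674e-11 * 2.94372e+30 * 1000.0) / 1.28656e+12 = -1.527e+11

-1.527e+11 J


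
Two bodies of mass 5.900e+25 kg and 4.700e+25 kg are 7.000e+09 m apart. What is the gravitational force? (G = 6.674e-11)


F = G*m1*m2/r^2 = 6.674e-11 * 5.900e+25 * 4.700e+25 / (7.000e+09)^2 = 6.674e-11 * 2.773e+51 / 4.900e+19 = 3.777e+21

3.777e+21 N


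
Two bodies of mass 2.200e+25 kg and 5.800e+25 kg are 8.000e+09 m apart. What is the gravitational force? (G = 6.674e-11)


F = G*m1*m2/r^2 = 6.674e-11 * 2.200e+25 * 5.800e+25 / (8.000e+09)^2 = 6.674e-11 * 1.276e+51 / 6.400e+19 = 1.331e+21

1.331e+21 N


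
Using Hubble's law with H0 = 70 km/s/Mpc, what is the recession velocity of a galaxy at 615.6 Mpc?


v = H0 * d = 70 * 615.6 = 43092.0

43092.0 km/s


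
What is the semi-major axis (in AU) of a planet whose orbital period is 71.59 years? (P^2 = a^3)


a = P^(2/3) = 71.59^(2/3) = 17.2412

17.2412 AU


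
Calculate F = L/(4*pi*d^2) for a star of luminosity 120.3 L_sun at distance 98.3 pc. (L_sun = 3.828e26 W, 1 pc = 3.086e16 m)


F = L / (4*pi*d^2) = 4.605e+28 / (4*pi*(3.034e+18)^2) = 3.982e-10

3.982e-10 W/m^2


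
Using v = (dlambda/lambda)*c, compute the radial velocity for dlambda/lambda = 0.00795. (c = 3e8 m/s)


v = (dlambda/lambda) * c = 0.00795 * 3e8 = 2.385e+06

2.385e+06 m/s


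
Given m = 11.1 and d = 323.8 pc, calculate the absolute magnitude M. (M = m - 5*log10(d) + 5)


M = m - 5*log10(d) + 5 = 11.1 - 5*log10(323.8) + 5 = 3.5486

3.5486


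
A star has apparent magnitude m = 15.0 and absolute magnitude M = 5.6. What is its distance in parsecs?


d = 10^((m - M + 5)/5) = 10^((15.0 - 5.6 + 5)/5) = 758.5776

758.5776 pc


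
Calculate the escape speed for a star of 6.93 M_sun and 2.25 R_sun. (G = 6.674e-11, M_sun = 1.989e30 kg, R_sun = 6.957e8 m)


M = 6.93 * 1.989e30 kg = 1.378377e+31 kg; R = 2.25 * 6.957e8 m = 1.565325e+09 m. v_esc = sqrt(2GM/R) = sqrt(2 * 6.674e-11 * 1.378377e+31 / 1.565325e+09) = 1.084e+06

1.084e+06 m/s


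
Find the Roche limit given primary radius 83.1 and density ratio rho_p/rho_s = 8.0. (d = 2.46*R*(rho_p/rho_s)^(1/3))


d_Roche = 2.46 * 83.1 * 8.0^(1/3) = 408.852

408.852


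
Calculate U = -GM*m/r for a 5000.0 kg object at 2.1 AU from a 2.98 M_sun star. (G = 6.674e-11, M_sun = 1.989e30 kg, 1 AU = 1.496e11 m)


M = 2.98 * 1.989e30 kg = 5.92722e+30 kg; r = 2.1 AU * 1.496e11 m/AU = 3.1416e+11 m. U = -GM*m/r = -(6.674e-11 * 5.92722e+30 * 5000.0) / 3.1416e+11 = -6.296e+12

-6.296e+12 J


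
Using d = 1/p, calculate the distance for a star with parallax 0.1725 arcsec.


d = 1/p = 1/0.1725 = 5.7971

5.7971 pc


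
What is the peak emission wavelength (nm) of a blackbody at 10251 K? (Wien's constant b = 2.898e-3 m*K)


lam_max = b / T = 2.898e-3 / 10251 = 2.827e-07 m = 282.7041 nm

282.7041 nm


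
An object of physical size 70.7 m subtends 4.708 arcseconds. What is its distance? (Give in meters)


D = size / theta_rad, theta_rad = 4.708 * pi/(180*3600) = 2.283e-05, D = 3.097e+06

3.097e+06 m


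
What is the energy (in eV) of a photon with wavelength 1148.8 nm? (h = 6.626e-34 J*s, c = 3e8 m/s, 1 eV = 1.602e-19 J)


E = hc/lambda = 6.626e-34 * 3e8 / 1.149e-06 = 1.730e-19 J = 1.0801 eV

1.0801 eV


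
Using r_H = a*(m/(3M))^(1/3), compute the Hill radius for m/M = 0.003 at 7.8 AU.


r_H = a * (m/3M)^(1/3) = 7.8 * (0.003/3)^(1/3) = 0.78

0.78 AU


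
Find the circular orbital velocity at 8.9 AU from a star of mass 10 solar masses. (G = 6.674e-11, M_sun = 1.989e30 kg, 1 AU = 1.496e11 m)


v = sqrt(GM/r) = sqrt(6.674e-11 * 1.989e+31 / 1.331e+12) = 31575.4605

31575.4605 m/s


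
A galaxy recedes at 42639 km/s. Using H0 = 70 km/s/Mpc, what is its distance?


d = v / H0 = 42639 / 70 = 609.1286

609.1286 Mpc


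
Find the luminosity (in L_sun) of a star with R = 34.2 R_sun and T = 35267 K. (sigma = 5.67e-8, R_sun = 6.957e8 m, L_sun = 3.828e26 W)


R = 34.2 * 6.957e8 m = 2.379294e+10 m. L = 4*pi*R^2*sigma*T^4 = 4*pi*(2.379294e+10)^2 * 5.67e-8 * 35267^4 = 6.239692865e+32 W. L/L_sun = 6.239692865e+32 / 3.828e26 = 1.630e+06

1.630e+06 L_sun


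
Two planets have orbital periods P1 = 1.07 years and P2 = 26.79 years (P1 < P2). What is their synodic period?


1/P_syn = |1/P1 - 1/P2| = |1/1.07 - 1/26.79| => P_syn = 1.1145

1.1145 years


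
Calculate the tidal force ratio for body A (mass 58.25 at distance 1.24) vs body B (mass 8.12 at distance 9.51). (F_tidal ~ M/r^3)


Ratio = (M1/r1^3) / (M2/r2^3) = (58.25/1.24^3) / (8.12/9.51^3) = 3236.0587

3236.0587


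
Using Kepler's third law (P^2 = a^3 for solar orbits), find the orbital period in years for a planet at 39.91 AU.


P = a^(3/2) = 39.91^1.5 = 252.1289

252.1289 years


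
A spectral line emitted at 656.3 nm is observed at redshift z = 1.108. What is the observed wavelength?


lam_obs = lam_emit * (1 + z) = 656.3 * (1 + 1.108) = 1383.4804

1383.4804 nm


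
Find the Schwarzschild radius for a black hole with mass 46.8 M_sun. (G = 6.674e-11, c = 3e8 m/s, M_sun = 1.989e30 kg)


M = 46.8 * 1.989e30 kg = 9.30852e+31 kg. rs = 2GM/c^2 = 2 * 6.674e-11 * 9.30852e+31 / (3e8)^2 = 138055.6944

138055.6944 m


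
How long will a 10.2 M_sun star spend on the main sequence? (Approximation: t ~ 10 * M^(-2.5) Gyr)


t = 10 * M^(-2.5) = 10 * 10.2^(-2.5) = 0.0301

0.0301 Gyr


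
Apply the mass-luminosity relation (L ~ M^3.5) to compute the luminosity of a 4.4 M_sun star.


L/L_sun = (M/M_sun)^3.5 = 4.4^3.5 = 178.6835

178.6835 L_sun


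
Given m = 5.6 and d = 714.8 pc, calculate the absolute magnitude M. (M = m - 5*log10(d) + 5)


M = m - 5*log10(d) + 5 = 5.6 - 5*log10(714.8) + 5 = -3.6709

-3.6709


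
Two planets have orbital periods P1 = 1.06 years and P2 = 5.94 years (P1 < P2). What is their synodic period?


1/P_syn = |1/P1 - 1/P2| = |1/1.06 - 1/5.94| => P_syn = 1.2902

1.2902 years


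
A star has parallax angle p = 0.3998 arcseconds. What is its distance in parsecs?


d = 1/p = 1/0.3998 = 2.5013

2.5013 pc


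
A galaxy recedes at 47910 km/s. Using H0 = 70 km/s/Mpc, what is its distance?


d = v / H0 = 47910 / 70 = 684.4286

684.4286 Mpc


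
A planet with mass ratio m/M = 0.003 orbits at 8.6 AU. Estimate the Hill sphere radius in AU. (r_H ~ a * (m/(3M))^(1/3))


r_H = a * (m/3M)^(1/3) = 8.6 * (0.003/3)^(1/3) = 0.86

0.86 AU


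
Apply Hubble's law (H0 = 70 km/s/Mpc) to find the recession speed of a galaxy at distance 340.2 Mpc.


v = H0 * d = 70 * 340.2 = 23814.0

23814.0 km/s


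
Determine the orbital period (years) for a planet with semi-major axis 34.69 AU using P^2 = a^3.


P = a^(3/2) = 34.69^1.5 = 204.3179

204.3179 years


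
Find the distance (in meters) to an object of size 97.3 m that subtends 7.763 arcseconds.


D = size / theta_rad, theta_rad = 7.763 * pi/(180*3600) = 3.764e-05, D = 2.585e+06

2.585e+06 m


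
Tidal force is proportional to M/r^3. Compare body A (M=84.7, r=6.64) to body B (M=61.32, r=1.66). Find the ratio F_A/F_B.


Ratio = (M1/r1^3) / (M2/r2^3) = (84.7/6.64^3) / (61.32/1.66^3) = 0.0216

0.0216


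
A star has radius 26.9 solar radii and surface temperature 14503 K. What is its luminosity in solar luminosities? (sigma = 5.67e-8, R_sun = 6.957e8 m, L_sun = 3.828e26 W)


R = 26.9 * 6.957e8 m = 1.871433e+10 m. L = 4*pi*R^2*sigma*T^4 = 4*pi*(1.871433e+10)^2 * 5.67e-8 * 14503^4 = 1.10400967e+31 W. L/L_sun = 1.10400967e+31 / 3.828e26 = 28840.378

28840.378 L_sun


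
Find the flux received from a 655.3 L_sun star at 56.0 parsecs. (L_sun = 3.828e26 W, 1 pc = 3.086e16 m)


F = L / (4*pi*d^2) = 2.508e+29 / (4*pi*(1.728e+18)^2) = 6.684e-09

6.684e-09 W/m^2


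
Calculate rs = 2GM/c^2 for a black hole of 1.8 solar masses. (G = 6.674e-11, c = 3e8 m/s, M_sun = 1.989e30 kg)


M = 1.8 * 1.989e30 kg = 3.5802e+30 kg. rs = 2GM/c^2 = 2 * 6.674e-11 * 3.5802e+30 / (3e8)^2 = 5309.8344

5309.8344 m


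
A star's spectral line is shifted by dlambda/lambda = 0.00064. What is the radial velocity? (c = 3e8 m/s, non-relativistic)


v = (dlambda/lambda) * c = 0.00064 * 3e8 = 192000.0

192000.0 m/s


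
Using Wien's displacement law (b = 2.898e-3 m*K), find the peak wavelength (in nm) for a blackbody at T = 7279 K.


lam_max = b / T = 2.898e-3 / 7279 = 3.981e-07 m = 398.1316 nm

398.1316 nm


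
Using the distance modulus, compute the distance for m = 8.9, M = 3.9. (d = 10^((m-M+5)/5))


d = 10^((m - M + 5)/5) = 10^((8.9 - 3.9 + 5)/5) = 100.0

100.0 pc


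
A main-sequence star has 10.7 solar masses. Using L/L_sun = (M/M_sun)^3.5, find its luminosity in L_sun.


L/L_sun = (M/M_sun)^3.5 = 10.7^3.5 = 4007.2203

4007.2203 L_sun


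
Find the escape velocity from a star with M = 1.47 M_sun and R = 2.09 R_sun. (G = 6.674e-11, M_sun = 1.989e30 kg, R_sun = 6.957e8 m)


M = 1.47 * 1.989e30 kg = 2.92383e+30 kg; R = 2.09 * 6.957e8 m = 1.454013e+09 m. v_esc = sqrt(2GM/R) = sqrt(2 * 6.674e-11 * 2.92383e+30 / 1.454013e+09) = 518083.8008

518083.8008 m/s


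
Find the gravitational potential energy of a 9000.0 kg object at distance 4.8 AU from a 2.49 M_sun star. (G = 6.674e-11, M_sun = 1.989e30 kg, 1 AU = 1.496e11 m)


M = 2.49 * 1.989e30 kg = 4.95261e+30 kg; r = 4.8 AU * 1.496e11 m/AU = 7.1808e+11 m. U = -GM*m/r = -(6.674e-11 * 4.95261e+30 * 9000.0) / 7.1808e+11 = -4.143e+12

-4.143e+12 J


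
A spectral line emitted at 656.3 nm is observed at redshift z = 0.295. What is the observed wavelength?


lam_obs = lam_emit * (1 + z) = 656.3 * (1 + 0.295) = 849.9085

849.9085 nm


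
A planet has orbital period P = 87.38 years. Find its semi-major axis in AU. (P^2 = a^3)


a = P^(2/3) = 87.38^(2/3) = 19.6913

19.6913 AU


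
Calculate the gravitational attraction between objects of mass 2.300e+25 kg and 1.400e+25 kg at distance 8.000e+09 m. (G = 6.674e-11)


F = G*m1*m2/r^2 = 6.674e-11 * 2.300e+25 * 1.400e+25 / (8.000e+09)^2 = 6.674e-11 * 3.220e+50 / 6.400e+19 = 3.358e+20

3.358e+20 N


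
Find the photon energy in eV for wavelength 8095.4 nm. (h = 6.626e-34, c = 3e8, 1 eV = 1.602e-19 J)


E = hc/lambda = 6.626e-34 * 3e8 / 8.095e-06 = 2.455e-20 J = 0.1533 eV

0.1533 eV


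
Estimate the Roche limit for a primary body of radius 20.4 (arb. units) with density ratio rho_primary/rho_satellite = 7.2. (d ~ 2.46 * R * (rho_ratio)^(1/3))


d_Roche = 2.46 * 20.4 * 7.2^(1/3) = 96.9042

96.9042


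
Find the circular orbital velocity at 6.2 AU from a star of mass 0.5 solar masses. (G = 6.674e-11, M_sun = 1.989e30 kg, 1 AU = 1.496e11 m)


v = sqrt(GM/r) = sqrt(6.674e-11 * 9.945e+29 / 9.275e+11) = 8459.2888

8459.2888 m/s


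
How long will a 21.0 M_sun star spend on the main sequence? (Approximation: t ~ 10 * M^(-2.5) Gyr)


t = 10 * M^(-2.5) = 10 * 21.0^(-2.5) = 0.0049

0.0049 Gyr


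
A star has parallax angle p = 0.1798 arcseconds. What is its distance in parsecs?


d = 1/p = 1/0.1798 = 5.5617

5.5617 pc


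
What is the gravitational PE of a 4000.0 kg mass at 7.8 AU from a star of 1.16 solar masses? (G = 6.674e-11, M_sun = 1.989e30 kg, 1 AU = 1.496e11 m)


M = 1.16 * 1.989e30 kg = 2.30724e+30 kg; r = 7.8 AU * 1.496e11 m/AU = 1.16688e+12 m. U = -GM*m/r = -(6.674e-11 * 2.30724e+30 * 4000.0) / 1.16688e+12 = -5.279e+11

-5.279e+11 J


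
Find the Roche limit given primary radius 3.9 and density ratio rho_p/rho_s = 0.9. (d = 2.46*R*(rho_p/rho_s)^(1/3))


d_Roche = 2.46 * 3.9 * 0.9^(1/3) = 9.2629

9.2629


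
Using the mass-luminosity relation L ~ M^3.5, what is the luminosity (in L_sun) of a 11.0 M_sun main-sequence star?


L/L_sun = (M/M_sun)^3.5 = 11.0^3.5 = 4414.4276

4414.4276 L_sun


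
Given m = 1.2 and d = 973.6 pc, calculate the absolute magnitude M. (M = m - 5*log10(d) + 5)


M = m - 5*log10(d) + 5 = 1.2 - 5*log10(973.6) + 5 = -8.7419

-8.7419


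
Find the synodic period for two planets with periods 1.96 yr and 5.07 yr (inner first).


1/P_syn = |1/P1 - 1/P2| = |1/1.96 - 1/5.07| => P_syn = 3.1952

3.1952 years


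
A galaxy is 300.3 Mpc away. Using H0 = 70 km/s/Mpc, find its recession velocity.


v = H0 * d = 70 * 300.3 = 21021.0

21021.0 km/s


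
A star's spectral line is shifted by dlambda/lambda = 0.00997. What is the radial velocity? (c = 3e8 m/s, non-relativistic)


v = (dlambda/lambda) * c = 0.00997 * 3e8 = 2.991e+06

2.991e+06 m/s


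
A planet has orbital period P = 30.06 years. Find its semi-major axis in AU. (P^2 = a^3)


a = P^(2/3) = 30.06^(2/3) = 9.6678

9.6678 AU


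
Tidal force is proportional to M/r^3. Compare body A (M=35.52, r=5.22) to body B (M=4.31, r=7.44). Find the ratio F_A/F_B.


Ratio = (M1/r1^3) / (M2/r2^3) = (35.52/5.22^3) / (4.31/7.44^3) = 23.8618

23.8618


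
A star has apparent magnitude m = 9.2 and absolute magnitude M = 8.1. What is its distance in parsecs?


d = 10^((m - M + 5)/5) = 10^((9.2 - 8.1 + 5)/5) = 16.5959

16.5959 pc


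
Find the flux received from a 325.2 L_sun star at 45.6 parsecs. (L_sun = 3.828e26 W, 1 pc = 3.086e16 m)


F = L / (4*pi*d^2) = 1.245e+29 / (4*pi*(1.407e+18)^2) = 5.003e-09

5.003e-09 W/m^2


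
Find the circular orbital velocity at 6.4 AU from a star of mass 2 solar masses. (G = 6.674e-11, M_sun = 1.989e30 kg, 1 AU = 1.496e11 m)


v = sqrt(GM/r) = sqrt(6.674e-11 * 3.978e+30 / 9.574e+11) = 16652.1267

16652.1267 m/s


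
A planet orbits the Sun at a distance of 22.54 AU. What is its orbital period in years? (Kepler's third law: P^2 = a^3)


P = a^(3/2) = 22.54^1.5 = 107.0116

107.0116 years


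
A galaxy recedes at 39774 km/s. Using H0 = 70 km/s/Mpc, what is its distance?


d = v / H0 = 39774 / 70 = 568.2

568.2 Mpc


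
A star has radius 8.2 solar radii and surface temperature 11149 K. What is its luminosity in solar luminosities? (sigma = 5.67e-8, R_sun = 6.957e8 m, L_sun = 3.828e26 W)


R = 8.2 * 6.957e8 m = 5.70474e+09 m. L = 4*pi*R^2*sigma*T^4 = 4*pi*(5.70474e+09)^2 * 5.67e-8 * 11149^4 = 3.582682284e+29 W. L/L_sun = 3.582682284e+29 / 3.828e26 = 935.9149

935.9149 L_sun


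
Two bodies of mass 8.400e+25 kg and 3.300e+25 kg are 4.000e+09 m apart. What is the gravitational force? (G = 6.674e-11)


F = G*m1*m2/r^2 = 6.674e-11 * 8.400e+25 * 3.300e+25 / (4.000e+09)^2 = 6.674e-11 * 2.772e+51 / 1.600e+19 = 1.156e+22

1.156e+22 N


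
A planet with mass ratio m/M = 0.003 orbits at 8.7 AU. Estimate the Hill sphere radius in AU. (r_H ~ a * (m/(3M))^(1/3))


r_H = a * (m/3M)^(1/3) = 8.7 * (0.003/3)^(1/3) = 0.87

0.87 AU


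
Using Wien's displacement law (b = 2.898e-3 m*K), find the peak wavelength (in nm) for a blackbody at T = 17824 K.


lam_max = b / T = 2.898e-3 / 17824 = 1.626e-07 m = 162.5898 nm

162.5898 nm


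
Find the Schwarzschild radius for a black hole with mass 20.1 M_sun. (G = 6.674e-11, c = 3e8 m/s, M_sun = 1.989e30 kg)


M = 20.1 * 1.989e30 kg = 3.99789e+31 kg. rs = 2GM/c^2 = 2 * 6.674e-11 * 3.99789e+31 / (3e8)^2 = 59293.1508

59293.1508 m


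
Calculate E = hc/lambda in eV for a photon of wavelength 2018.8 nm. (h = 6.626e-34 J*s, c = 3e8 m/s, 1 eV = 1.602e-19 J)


E = hc/lambda = 6.626e-34 * 3e8 / 2.019e-06 = 9.846e-20 J = 0.6146 eV

0.6146 eV


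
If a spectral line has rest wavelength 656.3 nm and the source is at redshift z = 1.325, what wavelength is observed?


lam_obs = lam_emit * (1 + z) = 656.3 * (1 + 1.325) = 1525.8975

1525.8975 nm


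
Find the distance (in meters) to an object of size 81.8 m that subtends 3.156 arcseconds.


D = size / theta_rad, theta_rad = 3.156 * pi/(180*3600) = 1.530e-05, D = 5.346e+06

5.346e+06 m


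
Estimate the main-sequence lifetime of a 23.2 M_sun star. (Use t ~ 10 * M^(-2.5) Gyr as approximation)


t = 10 * M^(-2.5) = 10 * 23.2^(-2.5) = 0.0039

0.0039 Gyr


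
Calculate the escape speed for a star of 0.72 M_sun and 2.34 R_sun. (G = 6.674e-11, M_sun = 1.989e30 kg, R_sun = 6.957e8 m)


M = 0.72 * 1.989e30 kg = 1.43208e+30 kg; R = 2.34 * 6.957e8 m = 1.627938e+09 m. v_esc = sqrt(2GM/R) = sqrt(2 * 6.674e-11 * 1.43208e+30 / 1.627938e+09) = 342667.415

342667.415 m/s


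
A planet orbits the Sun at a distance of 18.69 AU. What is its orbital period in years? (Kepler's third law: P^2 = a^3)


P = a^(3/2) = 18.69^1.5 = 80.8005

80.8005 years


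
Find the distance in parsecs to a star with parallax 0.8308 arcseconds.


d = 1/p = 1/0.8308 = 1.2037

1.2037 pc


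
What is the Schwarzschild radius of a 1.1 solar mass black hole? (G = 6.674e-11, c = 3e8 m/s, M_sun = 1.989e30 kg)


M = 1.1 * 1.989e30 kg = 2.1879e+30 kg. rs = 2GM/c^2 = 2 * 6.674e-11 * 2.1879e+30 / (3e8)^2 = 3244.8988

3244.8988 m


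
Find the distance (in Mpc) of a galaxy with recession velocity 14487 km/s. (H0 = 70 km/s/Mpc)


d = v / H0 = 14487 / 70 = 206.9571

206.9571 Mpc


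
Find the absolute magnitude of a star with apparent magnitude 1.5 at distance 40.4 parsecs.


M = m - 5*log10(d) + 5 = 1.5 - 5*log10(40.4) + 5 = -1.5319

-1.5319


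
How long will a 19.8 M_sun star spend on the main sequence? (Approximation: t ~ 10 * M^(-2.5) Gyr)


t = 10 * M^(-2.5) = 10 * 19.8^(-2.5) = 0.0057

0.0057 Gyr


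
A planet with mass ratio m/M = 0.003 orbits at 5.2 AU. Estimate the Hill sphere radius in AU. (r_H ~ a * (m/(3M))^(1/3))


r_H = a * (m/3M)^(1/3) = 5.2 * (0.003/3)^(1/3) = 0.52

0.52 AU


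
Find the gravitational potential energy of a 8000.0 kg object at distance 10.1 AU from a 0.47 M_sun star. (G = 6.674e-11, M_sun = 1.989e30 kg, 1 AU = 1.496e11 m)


M = 0.47 * 1.989e30 kg = 9.3483e+29 kg; r = 10.1 AU * 1.496e11 m/AU = 1.51096e+12 m. U = -GM*m/r = -(6.674e-11 * 9.3483e+29 * 8000.0) / 1.51096e+12 = -3.303e+11

-3.303e+11 J


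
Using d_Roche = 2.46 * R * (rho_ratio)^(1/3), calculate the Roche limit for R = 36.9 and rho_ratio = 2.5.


d_Roche = 2.46 * 36.9 * 2.5^(1/3) = 123.1993

123.1993


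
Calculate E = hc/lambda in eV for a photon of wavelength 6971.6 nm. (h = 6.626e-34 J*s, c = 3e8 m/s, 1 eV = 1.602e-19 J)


E = hc/lambda = 6.626e-34 * 3e8 / 6.972e-06 = 2.851e-20 J = 0.178 eV

0.178 eV


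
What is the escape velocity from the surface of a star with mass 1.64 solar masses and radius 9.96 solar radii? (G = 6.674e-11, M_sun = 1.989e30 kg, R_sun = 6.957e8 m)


M = 1.64 * 1.989e30 kg = 3.26196e+30 kg; R = 9.96 * 6.957e8 m = 6.929172e+09 m. v_esc = sqrt(2GM/R) = sqrt(2 * 6.674e-11 * 3.26196e+30 / 6.929172e+09) = 250672.5296

250672.5296 m/s


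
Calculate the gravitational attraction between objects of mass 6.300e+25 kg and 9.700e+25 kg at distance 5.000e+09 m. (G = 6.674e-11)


F = G*m1*m2/r^2 = 6.674e-11 * 6.300e+25 * 9.700e+25 / (5.000e+09)^2 = 6.674e-11 * 6.111e+51 / 2.500e+19 = 1.631e+22

1.631e+22 N


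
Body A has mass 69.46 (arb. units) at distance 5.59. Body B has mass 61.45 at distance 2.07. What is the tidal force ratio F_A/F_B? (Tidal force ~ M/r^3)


Ratio = (M1/r1^3) / (M2/r2^3) = (69.46/5.59^3) / (61.45/2.07^3) = 0.0574

0.0574


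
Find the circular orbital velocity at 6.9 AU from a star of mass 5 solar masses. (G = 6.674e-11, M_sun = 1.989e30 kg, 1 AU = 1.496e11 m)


v = sqrt(GM/r) = sqrt(6.674e-11 * 9.945e+30 / 1.032e+12) = 25357.4252

25357.4252 m/s


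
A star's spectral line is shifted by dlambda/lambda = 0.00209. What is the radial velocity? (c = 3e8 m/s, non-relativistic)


v = (dlambda/lambda) * c = 0.00209 * 3e8 = 627000.0

627000.0 m/s


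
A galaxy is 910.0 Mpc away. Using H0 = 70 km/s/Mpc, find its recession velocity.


v = H0 * d = 70 * 910.0 = 63700.0

63700.0 km/s


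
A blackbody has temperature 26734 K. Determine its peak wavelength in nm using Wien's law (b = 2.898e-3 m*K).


lam_max = b / T = 2.898e-3 / 26734 = 1.084e-07 m = 108.4013 nm

108.4013 nm


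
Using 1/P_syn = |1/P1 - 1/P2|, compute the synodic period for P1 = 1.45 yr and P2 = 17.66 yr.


1/P_syn = |1/P1 - 1/P2| = |1/1.45 - 1/17.66| => P_syn = 1.5797

1.5797 years


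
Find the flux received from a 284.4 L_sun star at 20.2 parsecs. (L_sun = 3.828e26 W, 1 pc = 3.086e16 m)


F = L / (4*pi*d^2) = 1.089e+29 / (4*pi*(6.234e+17)^2) = 2.229e-08

2.229e-08 W/m^2


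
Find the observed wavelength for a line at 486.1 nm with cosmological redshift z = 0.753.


lam_obs = lam_emit * (1 + z) = 486.1 * (1 + 0.753) = 852.1333

852.1333 nm


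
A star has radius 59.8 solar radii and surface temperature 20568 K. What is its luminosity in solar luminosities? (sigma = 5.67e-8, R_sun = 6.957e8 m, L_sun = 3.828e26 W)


R = 59.8 * 6.957e8 m = 4.160286e+10 m. L = 4*pi*R^2*sigma*T^4 = 4*pi*(4.160286e+10)^2 * 5.67e-8 * 20568^4 = 2.207026522e+32 W. L/L_sun = 2.207026522e+32 / 3.828e26 = 576548.2032

576548.2032 L_sun


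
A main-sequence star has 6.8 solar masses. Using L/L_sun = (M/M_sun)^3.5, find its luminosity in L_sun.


L/L_sun = (M/M_sun)^3.5 = 6.8^3.5 = 819.9383

819.9383 L_sun


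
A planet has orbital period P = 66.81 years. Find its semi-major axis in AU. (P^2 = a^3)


a = P^(2/3) = 66.81^(2/3) = 16.465

16.465 AU


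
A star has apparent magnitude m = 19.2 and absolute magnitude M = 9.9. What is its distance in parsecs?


d = 10^((m - M + 5)/5) = 10^((19.2 - 9.9 + 5)/5) = 724.436

724.436 pc


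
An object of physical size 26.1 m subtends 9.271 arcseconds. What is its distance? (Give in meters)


D = size / theta_rad, theta_rad = 9.271 * pi/(180*3600) = 4.495e-05, D = 580682.9299

580682.9299 m


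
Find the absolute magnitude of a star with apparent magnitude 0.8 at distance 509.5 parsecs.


M = m - 5*log10(d) + 5 = 0.8 - 5*log10(509.5) + 5 = -7.7357

-7.7357


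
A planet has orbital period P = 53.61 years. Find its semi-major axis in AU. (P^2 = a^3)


a = P^(2/3) = 53.61^(2/3) = 14.2177

14.2177 AU


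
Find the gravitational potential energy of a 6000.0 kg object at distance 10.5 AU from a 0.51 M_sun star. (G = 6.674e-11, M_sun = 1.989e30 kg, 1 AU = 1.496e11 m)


M = 0.51 * 1.989e30 kg = 1.01439e+30 kg; r = 10.5 AU * 1.496e11 m/AU = 1.5708e+12 m. U = -GM*m/r = -(6.674e-11 * 1.01439e+30 * 6000.0) / 1.5708e+12 = -2.586e+11

-2.586e+11 J


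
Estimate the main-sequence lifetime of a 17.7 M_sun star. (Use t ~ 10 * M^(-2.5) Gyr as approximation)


t = 10 * M^(-2.5) = 10 * 17.7^(-2.5) = 0.0076

0.0076 Gyr


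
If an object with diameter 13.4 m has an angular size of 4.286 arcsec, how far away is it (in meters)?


D = size / theta_rad, theta_rad = 4.286 * pi/(180*3600) = 2.078e-05, D = 644878.3023

644878.3023 m


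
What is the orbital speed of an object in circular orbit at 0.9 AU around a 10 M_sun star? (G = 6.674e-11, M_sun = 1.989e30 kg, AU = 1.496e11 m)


v = sqrt(GM/r) = sqrt(6.674e-11 * 1.989e+31 / 1.346e+11) = 99294.0994

99294.0994 m/s


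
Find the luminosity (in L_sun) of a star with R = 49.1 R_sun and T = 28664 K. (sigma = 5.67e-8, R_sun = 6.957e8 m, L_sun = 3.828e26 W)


R = 49.1 * 6.957e8 m = 3.415887e+10 m. L = 4*pi*R^2*sigma*T^4 = 4*pi*(3.415887e+10)^2 * 5.67e-8 * 28664^4 = 5.612380338e+32 W. L/L_sun = 5.612380338e+32 / 3.828e26 = 1.466e+06

1.466e+06 L_sun


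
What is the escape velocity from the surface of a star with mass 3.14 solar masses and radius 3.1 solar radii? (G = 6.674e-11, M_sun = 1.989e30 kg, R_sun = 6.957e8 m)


M = 3.14 * 1.989e30 kg = 6.24546e+30 kg; R = 3.1 * 6.957e8 m = 2.15667e+09 m. v_esc = sqrt(2GM/R) = sqrt(2 * 6.674e-11 * 6.24546e+30 / 2.15667e+09) = 621725.1932

621725.1932 m/s


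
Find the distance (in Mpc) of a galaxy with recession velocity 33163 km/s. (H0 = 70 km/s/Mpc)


d = v / H0 = 33163 / 70 = 473.7571

473.7571 Mpc


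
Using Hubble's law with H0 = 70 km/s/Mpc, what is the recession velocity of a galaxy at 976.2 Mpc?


v = H0 * d = 70 * 976.2 = 68334.0

68334.0 km/s


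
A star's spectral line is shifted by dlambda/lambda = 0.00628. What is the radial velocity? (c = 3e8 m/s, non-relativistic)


v = (dlambda/lambda) * c = 0.00628 * 3e8 = 1.884e+06

1.884e+06 m/s


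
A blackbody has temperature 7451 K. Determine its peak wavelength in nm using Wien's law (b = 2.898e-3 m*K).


lam_max = b / T = 2.898e-3 / 7451 = 3.889e-07 m = 388.9411 nm

388.9411 nm


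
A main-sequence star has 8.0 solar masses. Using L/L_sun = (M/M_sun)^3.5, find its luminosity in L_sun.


L/L_sun = (M/M_sun)^3.5 = 8.0^3.5 = 1448.1547

1448.1547 L_sun


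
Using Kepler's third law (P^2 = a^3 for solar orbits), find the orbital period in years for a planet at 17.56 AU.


P = a^(3/2) = 17.56^1.5 = 73.5846

73.5846 years


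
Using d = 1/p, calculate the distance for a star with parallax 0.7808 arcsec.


d = 1/p = 1/0.7808 = 1.2807

1.2807 pc


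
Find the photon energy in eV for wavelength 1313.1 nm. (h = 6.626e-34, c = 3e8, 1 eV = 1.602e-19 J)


E = hc/lambda = 6.626e-34 * 3e8 / 1.313e-06 = 1.514e-19 J = 0.945 eV

0.945 eV


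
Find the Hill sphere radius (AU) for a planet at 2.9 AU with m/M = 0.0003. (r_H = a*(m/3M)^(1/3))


r_H = a * (m/3M)^(1/3) = 2.9 * (0.0003/3)^(1/3) = 0.1346

0.1346 AU


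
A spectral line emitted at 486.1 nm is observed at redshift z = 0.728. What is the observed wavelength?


lam_obs = lam_emit * (1 + z) = 486.1 * (1 + 0.728) = 839.9808

839.9808 nm


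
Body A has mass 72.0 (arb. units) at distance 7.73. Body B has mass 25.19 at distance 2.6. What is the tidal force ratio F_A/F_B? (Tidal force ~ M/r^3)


Ratio = (M1/r1^3) / (M2/r2^3) = (72.0/7.73^3) / (25.19/2.6^3) = 0.1088

0.1088


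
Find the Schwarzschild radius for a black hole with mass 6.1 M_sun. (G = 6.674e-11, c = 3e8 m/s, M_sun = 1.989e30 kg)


M = 6.1 * 1.989e30 kg = 1.21329e+31 kg. rs = 2GM/c^2 = 2 * 6.674e-11 * 1.21329e+31 / (3e8)^2 = 17994.4388

17994.4388 m


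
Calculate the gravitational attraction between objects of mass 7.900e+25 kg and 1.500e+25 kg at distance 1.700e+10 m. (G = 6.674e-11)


F = G*m1*m2/r^2 = 6.674e-11 * 7.900e+25 * 1.500e+25 / (1.700e+10)^2 = 6.674e-11 * 1.185e+51 / 2.890e+20 = 2.737e+20

2.737e+20 N


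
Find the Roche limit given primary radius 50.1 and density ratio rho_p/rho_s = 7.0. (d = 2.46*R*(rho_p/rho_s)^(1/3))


d_Roche = 2.46 * 50.1 * 7.0^(1/3) = 235.7611

235.7611


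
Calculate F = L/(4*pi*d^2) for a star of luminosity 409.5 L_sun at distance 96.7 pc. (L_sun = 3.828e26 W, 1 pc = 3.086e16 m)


F = L / (4*pi*d^2) = 1.568e+29 / (4*pi*(2.984e+18)^2) = 1.401e-09

1.401e-09 W/m^2


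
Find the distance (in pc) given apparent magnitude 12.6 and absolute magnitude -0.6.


d = 10^((m - M + 5)/5) = 10^((12.6 - -0.6 + 5)/5) = 4365.1583

4365.1583 pc


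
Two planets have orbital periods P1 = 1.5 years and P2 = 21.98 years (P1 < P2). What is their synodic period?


1/P_syn = |1/P1 - 1/P2| = |1/1.5 - 1/21.98| => P_syn = 1.6099

1.6099 years


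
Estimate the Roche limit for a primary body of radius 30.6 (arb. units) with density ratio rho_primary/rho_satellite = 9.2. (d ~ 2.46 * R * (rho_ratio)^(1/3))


d_Roche = 2.46 * 30.6 * 9.2^(1/3) = 157.7318

157.7318


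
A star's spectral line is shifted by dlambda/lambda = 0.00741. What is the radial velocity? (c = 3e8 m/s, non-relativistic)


v = (dlambda/lambda) * c = 0.00741 * 3e8 = 2.223e+06

2.223e+06 m/s


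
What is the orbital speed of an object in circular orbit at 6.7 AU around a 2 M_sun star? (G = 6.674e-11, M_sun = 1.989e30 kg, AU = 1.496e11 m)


v = sqrt(GM/r) = sqrt(6.674e-11 * 3.978e+30 / 1.002e+12) = 16275.0485

16275.0485 m/s


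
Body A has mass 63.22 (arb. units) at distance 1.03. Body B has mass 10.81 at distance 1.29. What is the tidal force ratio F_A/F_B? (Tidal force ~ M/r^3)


Ratio = (M1/r1^3) / (M2/r2^3) = (63.22/1.03^3) / (10.81/1.29^3) = 11.4891

11.4891


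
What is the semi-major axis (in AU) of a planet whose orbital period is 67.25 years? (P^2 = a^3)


a = P^(2/3) = 67.25^(2/3) = 16.5372

16.5372 AU


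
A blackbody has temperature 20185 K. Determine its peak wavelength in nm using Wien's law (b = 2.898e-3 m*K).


lam_max = b / T = 2.898e-3 / 20185 = 1.436e-07 m = 143.572 nm

143.572 nm


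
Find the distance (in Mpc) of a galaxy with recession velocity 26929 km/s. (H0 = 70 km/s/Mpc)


d = v / H0 = 26929 / 70 = 384.7

384.7 Mpc


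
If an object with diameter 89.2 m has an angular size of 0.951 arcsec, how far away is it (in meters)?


D = size / theta_rad, theta_rad = 0.951 * pi/(180*3600) = 4.611e-06, D = 1.935e+07

1.935e+07 m


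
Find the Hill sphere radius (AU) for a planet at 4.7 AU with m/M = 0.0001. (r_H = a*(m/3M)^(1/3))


r_H = a * (m/3M)^(1/3) = 4.7 * (0.0001/3)^(1/3) = 0.1513

0.1513 AU


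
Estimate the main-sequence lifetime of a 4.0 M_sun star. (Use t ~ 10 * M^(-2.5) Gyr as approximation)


t = 10 * M^(-2.5) = 10 * 4.0^(-2.5) = 0.3125

0.3125 Gyr


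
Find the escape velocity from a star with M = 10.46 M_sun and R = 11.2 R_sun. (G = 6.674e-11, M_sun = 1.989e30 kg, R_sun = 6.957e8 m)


M = 10.46 * 1.989e30 kg = 2.080494e+31 kg; R = 11.2 * 6.957e8 m = 7.79184e+09 m. v_esc = sqrt(2GM/R) = sqrt(2 * 6.674e-11 * 2.080494e+31 / 7.79184e+09) = 596995.8605

596995.8605 m/s


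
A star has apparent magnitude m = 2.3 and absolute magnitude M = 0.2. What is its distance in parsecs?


d = 10^((m - M + 5)/5) = 10^((2.3 - 0.2 + 5)/5) = 26.3027

26.3027 pc


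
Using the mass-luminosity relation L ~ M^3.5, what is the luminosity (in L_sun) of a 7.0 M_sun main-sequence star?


L/L_sun = (M/M_sun)^3.5 = 7.0^3.5 = 907.4927

907.4927 L_sun


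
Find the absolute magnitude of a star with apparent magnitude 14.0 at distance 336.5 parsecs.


M = m - 5*log10(d) + 5 = 14.0 - 5*log10(336.5) + 5 = 6.3651

6.3651


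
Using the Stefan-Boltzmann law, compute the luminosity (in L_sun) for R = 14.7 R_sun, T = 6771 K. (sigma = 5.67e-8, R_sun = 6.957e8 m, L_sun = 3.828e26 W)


R = 14.7 * 6.957e8 m = 1.022679e+10 m. L = 4*pi*R^2*sigma*T^4 = 4*pi*(1.022679e+10)^2 * 5.67e-8 * 6771^4 = 1.566328515e+29 W. L/L_sun = 1.566328515e+29 / 3.828e26 = 409.1767

409.1767 L_sun


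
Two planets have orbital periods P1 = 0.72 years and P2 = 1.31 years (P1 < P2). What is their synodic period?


1/P_syn = |1/P1 - 1/P2| = |1/0.72 - 1/1.31| => P_syn = 1.5986

1.5986 years


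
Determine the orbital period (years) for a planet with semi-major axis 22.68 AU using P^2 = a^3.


P = a^(3/2) = 22.68^1.5 = 108.0102

108.0102 years


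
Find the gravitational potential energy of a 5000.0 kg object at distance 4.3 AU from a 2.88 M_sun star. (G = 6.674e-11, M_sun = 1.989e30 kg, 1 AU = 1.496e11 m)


M = 2.88 * 1.989e30 kg = 5.72832e+30 kg; r = 4.3 AU * 1.496e11 m/AU = 6.4328e+11 m. U = -GM*m/r = -(6.674e-11 * 5.72832e+30 * 5000.0) / 6.4328e+11 = -2.972e+12

-2.972e+12 J


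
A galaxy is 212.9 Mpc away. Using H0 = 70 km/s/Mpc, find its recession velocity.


v = H0 * d = 70 * 212.9 = 14903.0

14903.0 km/s


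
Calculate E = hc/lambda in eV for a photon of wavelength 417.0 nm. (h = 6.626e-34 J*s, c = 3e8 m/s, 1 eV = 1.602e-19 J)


E = hc/lambda = 6.626e-34 * 3e8 / 4.170e-07 = 4.767e-19 J = 2.9756 eV

2.9756 eV


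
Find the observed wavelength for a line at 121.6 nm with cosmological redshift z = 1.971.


lam_obs = lam_emit * (1 + z) = 121.6 * (1 + 1.971) = 361.2736

361.2736 nm


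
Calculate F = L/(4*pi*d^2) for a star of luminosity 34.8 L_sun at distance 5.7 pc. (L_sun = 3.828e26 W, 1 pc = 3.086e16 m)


F = L / (4*pi*d^2) = 1.332e+28 / (4*pi*(1.759e+17)^2) = 3.426e-08

3.426e-08 W/m^2


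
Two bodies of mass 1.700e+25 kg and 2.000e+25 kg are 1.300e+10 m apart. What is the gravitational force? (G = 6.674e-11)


F = G*m1*m2/r^2 = 6.674e-11 * 1.700e+25 * 2.000e+25 / (1.300e+10)^2 = 6.674e-11 * 3.400e+50 / 1.690e+20 = 1.343e+20

1.343e+20 N


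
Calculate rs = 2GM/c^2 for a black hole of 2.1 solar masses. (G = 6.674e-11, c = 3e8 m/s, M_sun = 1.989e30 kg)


M = 2.1 * 1.989e30 kg = 4.1769e+30 kg. rs = 2GM/c^2 = 2 * 6.674e-11 * 4.1769e+30 / (3e8)^2 = 6194.8068

6194.8068 m


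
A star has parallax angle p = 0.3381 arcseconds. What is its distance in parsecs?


d = 1/p = 1/0.3381 = 2.9577

2.9577 pc


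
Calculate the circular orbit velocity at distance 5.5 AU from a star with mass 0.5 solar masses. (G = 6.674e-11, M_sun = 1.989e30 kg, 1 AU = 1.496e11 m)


v = sqrt(GM/r) = sqrt(6.674e-11 * 9.945e+29 / 8.228e+11) = 8981.4892

8981.4892 m/s


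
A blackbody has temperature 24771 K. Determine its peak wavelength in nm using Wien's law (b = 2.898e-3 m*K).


lam_max = b / T = 2.898e-3 / 24771 = 1.170e-07 m = 116.9916 nm

116.9916 nm


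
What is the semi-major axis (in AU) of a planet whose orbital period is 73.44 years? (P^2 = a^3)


a = P^(2/3) = 73.44^(2/3) = 17.537

17.537 AU


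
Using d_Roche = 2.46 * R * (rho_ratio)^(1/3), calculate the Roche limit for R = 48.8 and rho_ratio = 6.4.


d_Roche = 2.46 * 48.8 * 6.4^(1/3) = 222.8854

222.8854


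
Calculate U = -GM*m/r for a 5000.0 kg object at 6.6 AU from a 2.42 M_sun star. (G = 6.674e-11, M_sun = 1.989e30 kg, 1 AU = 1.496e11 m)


M = 2.42 * 1.989e30 kg = 4.81338e+30 kg; r = 6.6 AU * 1.496e11 m/AU = 9.8736e+11 m. U = -GM*m/r = -(6.674e-11 * 4.81338e+30 * 5000.0) / 9.8736e+11 = -1.627e+12

-1.627e+12 J


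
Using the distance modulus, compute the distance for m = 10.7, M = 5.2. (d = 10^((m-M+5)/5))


d = 10^((m - M + 5)/5) = 10^((10.7 - 5.2 + 5)/5) = 125.8925

125.8925 pc


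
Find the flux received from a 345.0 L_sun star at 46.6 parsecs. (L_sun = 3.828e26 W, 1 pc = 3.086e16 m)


F = L / (4*pi*d^2) = 1.321e+29 / (4*pi*(1.438e+18)^2) = 5.082e-09

5.082e-09 W/m^2


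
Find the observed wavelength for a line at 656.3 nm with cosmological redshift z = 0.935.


lam_obs = lam_emit * (1 + z) = 656.3 * (1 + 0.935) = 1269.9405

1269.9405 nm


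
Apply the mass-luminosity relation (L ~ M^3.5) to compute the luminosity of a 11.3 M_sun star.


L/L_sun = (M/M_sun)^3.5 = 11.3^3.5 = 4850.3665

4850.3665 L_sun


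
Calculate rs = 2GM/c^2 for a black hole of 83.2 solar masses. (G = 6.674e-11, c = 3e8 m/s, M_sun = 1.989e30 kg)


M = 83.2 * 1.989e30 kg = 1.654848e+32 kg. rs = 2GM/c^2 = 2 * 6.674e-11 * 1.654848e+32 / (3e8)^2 = 245432.3456

245432.3456 m
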